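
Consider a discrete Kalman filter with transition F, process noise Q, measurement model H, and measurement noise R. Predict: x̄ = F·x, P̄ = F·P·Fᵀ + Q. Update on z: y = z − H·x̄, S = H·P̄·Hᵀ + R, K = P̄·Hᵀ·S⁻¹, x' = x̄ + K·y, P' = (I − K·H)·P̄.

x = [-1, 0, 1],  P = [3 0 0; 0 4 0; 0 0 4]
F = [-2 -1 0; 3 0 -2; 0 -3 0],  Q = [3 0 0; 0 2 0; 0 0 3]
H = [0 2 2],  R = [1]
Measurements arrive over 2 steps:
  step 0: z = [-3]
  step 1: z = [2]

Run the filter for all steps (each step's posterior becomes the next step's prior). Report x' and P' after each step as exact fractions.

step 0: x̄ = F·x = [2, -5, 0]
step 0: P̄ = F·P·Fᵀ + Q = [19 -18 12; -18 45 0; 12 0 39]
step 0: y = z − H·x̄ = [7]
step 0: S = H·P̄·Hᵀ + R = [337]
step 0: K = P̄·Hᵀ·S⁻¹ = [-12/337; 90/337; 78/337]
step 0: x' = x̄ + K·y = [590/337, -1055/337, 546/337]
step 0: P' = (I − K·H)·P̄ = [6259/337 -4986/337 4980/337; -4986/337 7065/337 -7020/337; 4980/337 -7020/337 7059/337]
step 1: x̄ = F·x = [-125/337, 678/337, 3165/337]
step 1: P̄ = F·P·Fᵀ + Q = [13168/337 -16716/337 -8721/337; -16716/337 25481/337 2754/337; -8721/337 2754/337 64596/337]
step 1: y = z − H·x̄ = [-7012/337]
step 1: S = H·P̄·Hᵀ + R = [382677/337]
step 1: K = P̄·Hᵀ·S⁻¹ = [-16958/127559; 56470/382677; 44900/127559]
step 1: x' = x̄ + K·y = [305533/127559, -405082/382677, 263755/127559]
step 1: P' = (I − K·H)·P̄ = [2424260/127559 -3485632/127559 3477153/127559; -3485632/127559 19472201/382677 -6481322/127559; 3477153/127559 -6481322/127559 6503772/127559]

step 0: x' = [590/337, -1055/337, 546/337], P' = [6259/337 -4986/337 4980/337; -4986/337 7065/337 -7020/337; 4980/337 -7020/337 7059/337]
step 1: x' = [305533/127559, -405082/382677, 263755/127559], P' = [2424260/127559 -3485632/127559 3477153/127559; -3485632/127559 19472201/382677 -6481322/127559; 3477153/127559 -6481322/127559 6503772/127559]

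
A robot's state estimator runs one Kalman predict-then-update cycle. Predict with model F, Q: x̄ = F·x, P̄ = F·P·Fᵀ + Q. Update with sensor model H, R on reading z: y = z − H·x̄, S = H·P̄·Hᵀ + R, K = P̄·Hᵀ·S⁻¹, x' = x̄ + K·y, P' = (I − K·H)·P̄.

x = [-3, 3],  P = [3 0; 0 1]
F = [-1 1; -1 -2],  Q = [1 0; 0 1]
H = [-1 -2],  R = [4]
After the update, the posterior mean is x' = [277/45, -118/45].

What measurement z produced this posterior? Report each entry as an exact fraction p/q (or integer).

x̄ = F·x = [6, -3]
P̄ = F·P·Fᵀ + Q = [5 1; 1 8]
S = H·P̄·Hᵀ + R = [45]
K = P̄·Hᵀ·S⁻¹ = [-7/45; -17/45]
x' − x̄ = [7/45, 17/45] = K·y
y = (KᵀK)⁻¹·Kᵀ·(x' − x̄) = [-1]
z = y + H·x̄ = [-1] + [0] = [-1]

z = [-1]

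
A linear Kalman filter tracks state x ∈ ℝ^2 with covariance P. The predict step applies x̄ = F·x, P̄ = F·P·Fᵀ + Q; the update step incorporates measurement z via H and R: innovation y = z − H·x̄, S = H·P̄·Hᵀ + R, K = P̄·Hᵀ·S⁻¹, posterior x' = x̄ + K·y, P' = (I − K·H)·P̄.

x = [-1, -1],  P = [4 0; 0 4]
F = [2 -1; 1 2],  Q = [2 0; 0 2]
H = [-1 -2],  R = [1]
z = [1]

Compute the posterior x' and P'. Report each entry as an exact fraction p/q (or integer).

x' = [7/37, -23/37]
P' = [1958/111 -968/111; -968/111 506/111]

x̄ = F·x = [-1, -3]
P̄ = F·P·Fᵀ + Q = [22 0; 0 22]
y = z − H·x̄ = [-6]
S = H·P̄·Hᵀ + R = [111]
K = P̄·Hᵀ·S⁻¹ = [-22/111; -44/111]
x' = x̄ + K·y = [7/37, -23/37]
P' = (I − K·H)·P̄ = [1958/111 -968/111; -968/111 506/111]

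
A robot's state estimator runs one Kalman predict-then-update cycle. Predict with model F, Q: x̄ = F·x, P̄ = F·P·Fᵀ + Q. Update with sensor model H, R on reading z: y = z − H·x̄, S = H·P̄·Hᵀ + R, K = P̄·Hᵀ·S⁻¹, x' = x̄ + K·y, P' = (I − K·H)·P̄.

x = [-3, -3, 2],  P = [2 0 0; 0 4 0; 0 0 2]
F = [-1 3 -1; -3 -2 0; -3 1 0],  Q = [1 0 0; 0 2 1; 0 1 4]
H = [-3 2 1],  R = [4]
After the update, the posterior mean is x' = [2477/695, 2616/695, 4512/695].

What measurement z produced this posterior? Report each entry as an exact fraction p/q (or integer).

z = [3]

x̄ = F·x = [-8, 15, 6]
P̄ = F·P·Fᵀ + Q = [41 -18 18; -18 36 11; 18 11 26]
S = H·P̄·Hᵀ + R = [695]
K = P̄·Hᵀ·S⁻¹ = [-141/695; 137/695; -6/695]
x' − x̄ = [8037/695, -7809/695, 342/695] = K·y
y = (KᵀK)⁻¹·Kᵀ·(x' − x̄) = [-57]
z = y + H·x̄ = [-57] + [60] = [3]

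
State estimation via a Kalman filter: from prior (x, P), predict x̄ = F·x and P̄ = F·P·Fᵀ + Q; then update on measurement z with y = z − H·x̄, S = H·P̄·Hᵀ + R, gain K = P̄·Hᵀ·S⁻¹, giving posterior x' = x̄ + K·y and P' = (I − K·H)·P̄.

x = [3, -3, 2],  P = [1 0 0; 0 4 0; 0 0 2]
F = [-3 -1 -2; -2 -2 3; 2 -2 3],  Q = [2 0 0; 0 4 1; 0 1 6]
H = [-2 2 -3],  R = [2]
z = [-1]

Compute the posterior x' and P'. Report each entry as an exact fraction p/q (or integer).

x' = [-292/25, 209/50, 11]
P' = [551/25 24/25 -14; 24/25 6131/150 80/3; -14 80/3 82/3]

x̄ = F·x = [-10, 6, 18]
P̄ = F·P·Fᵀ + Q = [23 2 -10; 2 42 31; -10 31 44]
y = z − H·x̄ = [21]
S = H·P̄·Hᵀ + R = [150]
K = P̄·Hᵀ·S⁻¹ = [-2/25; -13/150; -1/3]
x' = x̄ + K·y = [-292/25, 209/50, 11]
P' = (I − K·H)·P̄ = [551/25 24/25 -14; 24/25 6131/150 80/3; -14 80/3 82/3]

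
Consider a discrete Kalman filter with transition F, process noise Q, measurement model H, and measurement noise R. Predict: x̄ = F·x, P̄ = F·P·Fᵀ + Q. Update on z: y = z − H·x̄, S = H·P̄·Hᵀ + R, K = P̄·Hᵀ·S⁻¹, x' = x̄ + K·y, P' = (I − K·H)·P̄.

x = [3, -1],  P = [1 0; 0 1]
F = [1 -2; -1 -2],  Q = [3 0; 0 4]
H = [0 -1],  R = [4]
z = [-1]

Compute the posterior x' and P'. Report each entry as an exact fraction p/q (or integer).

x̄ = F·x = [5, -1]
P̄ = F·P·Fᵀ + Q = [8 3; 3 9]
y = z − H·x̄ = [-2]
S = H·P̄·Hᵀ + R = [13]
K = P̄·Hᵀ·S⁻¹ = [-3/13; -9/13]
x' = x̄ + K·y = [71/13, 5/13]
P' = (I − K·H)·P̄ = [95/13 12/13; 12/13 36/13]

x' = [71/13, 5/13]
P' = [95/13 12/13; 12/13 36/13]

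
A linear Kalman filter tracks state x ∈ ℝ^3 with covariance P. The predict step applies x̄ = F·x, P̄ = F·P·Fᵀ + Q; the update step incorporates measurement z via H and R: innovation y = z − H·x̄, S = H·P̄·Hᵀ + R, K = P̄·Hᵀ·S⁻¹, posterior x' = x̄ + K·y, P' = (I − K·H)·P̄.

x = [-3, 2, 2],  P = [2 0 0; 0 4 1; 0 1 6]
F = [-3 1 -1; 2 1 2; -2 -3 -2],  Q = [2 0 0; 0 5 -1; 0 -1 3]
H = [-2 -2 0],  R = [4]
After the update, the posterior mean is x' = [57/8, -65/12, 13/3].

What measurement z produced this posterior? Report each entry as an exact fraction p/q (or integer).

x̄ = F·x = [9, 0, -4]
P̄ = F·P·Fᵀ + Q = [28 -19 13; -19 45 -53; 13 -53 83]
S = H·P̄·Hᵀ + R = [144]
K = P̄·Hᵀ·S⁻¹ = [-1/8; -13/36; 5/9]
x' − x̄ = [-15/8, -65/12, 25/3] = K·y
y = (KᵀK)⁻¹·Kᵀ·(x' − x̄) = [15]
z = y + H·x̄ = [15] + [-18] = [-3]

z = [-3]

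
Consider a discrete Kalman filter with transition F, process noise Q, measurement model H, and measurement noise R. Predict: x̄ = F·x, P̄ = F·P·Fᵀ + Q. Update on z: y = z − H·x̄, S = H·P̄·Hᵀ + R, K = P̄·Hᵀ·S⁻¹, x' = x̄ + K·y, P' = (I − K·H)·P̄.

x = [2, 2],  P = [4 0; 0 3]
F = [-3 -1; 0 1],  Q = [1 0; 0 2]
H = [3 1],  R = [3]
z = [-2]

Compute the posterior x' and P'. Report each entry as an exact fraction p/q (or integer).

x' = [-46/35, 62/35]
P' = [311/350 -291/175; -291/175 867/175]

x̄ = F·x = [-8, 2]
P̄ = F·P·Fᵀ + Q = [40 -3; -3 5]
y = z − H·x̄ = [20]
S = H·P̄·Hᵀ + R = [350]
K = P̄·Hᵀ·S⁻¹ = [117/350; -2/175]
x' = x̄ + K·y = [-46/35, 62/35]
P' = (I − K·H)·P̄ = [311/350 -291/175; -291/175 867/175]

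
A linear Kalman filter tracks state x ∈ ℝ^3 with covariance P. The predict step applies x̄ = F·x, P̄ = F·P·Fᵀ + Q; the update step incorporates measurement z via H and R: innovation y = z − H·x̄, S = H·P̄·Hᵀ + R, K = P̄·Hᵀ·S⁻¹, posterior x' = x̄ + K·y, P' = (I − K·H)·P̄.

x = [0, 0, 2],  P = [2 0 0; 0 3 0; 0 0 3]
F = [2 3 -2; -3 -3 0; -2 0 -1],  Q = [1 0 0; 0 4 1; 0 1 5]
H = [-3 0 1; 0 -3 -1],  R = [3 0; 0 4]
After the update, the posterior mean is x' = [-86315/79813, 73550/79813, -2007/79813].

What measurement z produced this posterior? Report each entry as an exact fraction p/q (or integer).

z = [3, -3]

x̄ = F·x = [-4, 0, -2]
P̄ = F·P·Fᵀ + Q = [48 -39 -2; -39 49 13; -2 13 16]
S = H·P̄·Hᵀ + R = [463 -412; -412 539]
K = P̄·Hᵀ·S⁻¹ = [-29666/79813 -5055/79813; 4150/79813 -20520/79813; -10802/79813 -16401/79813]
x' − x̄ = [232937/79813, 73550/79813, 157619/79813] = K·y
y = (KᵀK)⁻¹·Kᵀ·(x' − x̄) = [-7, -5]
z = y + H·x̄ = [-7, -5] + [10, 2] = [3, -3]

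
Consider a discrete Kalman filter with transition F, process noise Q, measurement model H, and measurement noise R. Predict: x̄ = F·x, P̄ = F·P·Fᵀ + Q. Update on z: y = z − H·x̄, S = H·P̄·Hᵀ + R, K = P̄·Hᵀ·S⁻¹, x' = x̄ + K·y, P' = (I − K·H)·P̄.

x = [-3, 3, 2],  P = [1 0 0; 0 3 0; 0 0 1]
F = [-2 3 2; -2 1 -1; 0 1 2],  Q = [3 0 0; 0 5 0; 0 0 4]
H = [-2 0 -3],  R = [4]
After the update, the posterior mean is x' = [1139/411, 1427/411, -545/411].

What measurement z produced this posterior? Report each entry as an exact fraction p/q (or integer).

z = [-1]

x̄ = F·x = [19, 7, 7]
P̄ = F·P·Fᵀ + Q = [38 11 13; 11 13 1; 13 1 11]
S = H·P̄·Hᵀ + R = [411]
K = P̄·Hᵀ·S⁻¹ = [-115/411; -25/411; -59/411]
x' − x̄ = [-6670/411, -1450/411, -3422/411] = K·y
y = (KᵀK)⁻¹·Kᵀ·(x' − x̄) = [58]
z = y + H·x̄ = [58] + [-59] = [-1]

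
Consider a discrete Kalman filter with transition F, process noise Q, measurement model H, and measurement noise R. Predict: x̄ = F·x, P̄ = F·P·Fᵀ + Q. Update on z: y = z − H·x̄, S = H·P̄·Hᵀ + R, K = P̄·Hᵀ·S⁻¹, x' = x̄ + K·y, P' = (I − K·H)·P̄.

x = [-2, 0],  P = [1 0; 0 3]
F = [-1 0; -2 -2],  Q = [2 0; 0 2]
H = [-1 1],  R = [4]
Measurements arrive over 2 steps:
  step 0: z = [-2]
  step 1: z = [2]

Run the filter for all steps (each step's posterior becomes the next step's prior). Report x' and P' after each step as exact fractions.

step 0: x' = [46/21, 20/21], P' = [62/21 58/21; 58/21 122/21]
step 1: x' = [-626/475, 68/475], P' = [1912/475 2184/475; 2184/475 4188/475]

step 0: x̄ = F·x = [2, 4]
step 0: P̄ = F·P·Fᵀ + Q = [3 2; 2 18]
step 0: y = z − H·x̄ = [-4]
step 0: S = H·P̄·Hᵀ + R = [21]
step 0: K = P̄·Hᵀ·S⁻¹ = [-1/21; 16/21]
step 0: x' = x̄ + K·y = [46/21, 20/21]
step 0: P' = (I − K·H)·P̄ = [62/21 58/21; 58/21 122/21]
step 1: x̄ = F·x = [-46/21, -44/7]
step 1: P̄ = F·P·Fᵀ + Q = [104/21 80/7; 80/7 414/7]
step 1: y = z − H·x̄ = [128/21]
step 1: S = H·P̄·Hᵀ + R = [950/21]
step 1: K = P̄·Hᵀ·S⁻¹ = [68/475; 501/475]
step 1: x' = x̄ + K·y = [-626/475, 68/475]
step 1: P' = (I − K·H)·P̄ = [1912/475 2184/475; 2184/475 4188/475]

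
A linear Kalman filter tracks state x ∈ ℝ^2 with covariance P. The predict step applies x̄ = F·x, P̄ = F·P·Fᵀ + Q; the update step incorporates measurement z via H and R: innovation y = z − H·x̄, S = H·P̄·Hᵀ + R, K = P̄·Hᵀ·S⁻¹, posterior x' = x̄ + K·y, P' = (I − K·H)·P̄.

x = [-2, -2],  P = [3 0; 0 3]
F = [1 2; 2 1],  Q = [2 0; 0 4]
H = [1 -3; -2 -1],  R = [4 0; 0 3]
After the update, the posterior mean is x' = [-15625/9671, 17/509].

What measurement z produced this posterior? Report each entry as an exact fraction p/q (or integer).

x̄ = F·x = [-6, -6]
P̄ = F·P·Fᵀ + Q = [17 12; 12 19]
S = H·P̄·Hᵀ + R = [120 83; 83 138]
K = P̄·Hᵀ·S⁻¹ = [1196/9671 -3943/9671; -139/509 -75/509]
x' − x̄ = [42401/9671, 3071/509] = K·y
y = (KᵀK)⁻¹·Kᵀ·(x' − x̄) = [-14, -15]
z = y + H·x̄ = [-14, -15] + [12, 18] = [-2, 3]

z = [-2, 3]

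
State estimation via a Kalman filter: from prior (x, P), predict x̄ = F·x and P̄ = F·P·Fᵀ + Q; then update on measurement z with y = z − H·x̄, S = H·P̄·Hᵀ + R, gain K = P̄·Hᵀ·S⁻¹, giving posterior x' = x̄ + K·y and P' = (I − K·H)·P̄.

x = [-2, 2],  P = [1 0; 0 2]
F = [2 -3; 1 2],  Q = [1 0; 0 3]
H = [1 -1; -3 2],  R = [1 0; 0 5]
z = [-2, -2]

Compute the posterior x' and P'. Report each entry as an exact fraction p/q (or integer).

x̄ = F·x = [-10, 2]
P̄ = F·P·Fᵀ + Q = [23 -10; -10 12]
y = z − H·x̄ = [10, -36]
S = H·P̄·Hᵀ + R = [56 -143; -143 380]
K = P̄·Hᵀ·S⁻¹ = [-187/831 -265/831; -638/831 -122/831]
x' = x̄ + K·y = [-640/831, -326/831]
P' = (I − K·H)·P̄ = [1699/831 1886/831; 1886/831 2524/831]

x' = [-640/831, -326/831]
P' = [1699/831 1886/831; 1886/831 2524/831]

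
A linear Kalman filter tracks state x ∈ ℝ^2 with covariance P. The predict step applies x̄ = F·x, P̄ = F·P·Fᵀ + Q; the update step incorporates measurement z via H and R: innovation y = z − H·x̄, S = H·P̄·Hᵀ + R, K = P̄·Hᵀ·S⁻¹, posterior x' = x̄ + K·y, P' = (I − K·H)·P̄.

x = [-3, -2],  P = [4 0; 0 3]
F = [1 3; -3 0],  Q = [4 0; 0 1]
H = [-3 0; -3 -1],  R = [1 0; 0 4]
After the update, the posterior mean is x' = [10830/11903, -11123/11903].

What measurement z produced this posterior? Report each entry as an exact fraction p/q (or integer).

z = [-3, -1]

x̄ = F·x = [-9, 9]
P̄ = F·P·Fᵀ + Q = [35 -12; -12 37]
S = H·P̄·Hᵀ + R = [316 279; 279 284]
K = P̄·Hᵀ·S⁻¹ = [-3873/11903 -93/11903; 10503/11903 -10360/11903]
x' − x̄ = [117957/11903, -118250/11903] = K·y
y = (KᵀK)⁻¹·Kᵀ·(x' − x̄) = [-30, -19]
z = y + H·x̄ = [-30, -19] + [27, 18] = [-3, -1]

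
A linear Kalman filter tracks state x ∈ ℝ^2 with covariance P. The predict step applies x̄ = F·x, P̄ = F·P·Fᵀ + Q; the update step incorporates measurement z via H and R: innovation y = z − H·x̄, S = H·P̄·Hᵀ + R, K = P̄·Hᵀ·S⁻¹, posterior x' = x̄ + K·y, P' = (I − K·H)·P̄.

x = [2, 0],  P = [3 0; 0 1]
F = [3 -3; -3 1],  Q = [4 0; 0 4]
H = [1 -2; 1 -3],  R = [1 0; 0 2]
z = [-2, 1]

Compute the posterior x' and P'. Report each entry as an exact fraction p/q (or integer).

x' = [-1757/733, -499/733]
P' = [3270/733 1300/733; 1300/733 602/733]

x̄ = F·x = [6, -6]
P̄ = F·P·Fᵀ + Q = [40 -30; -30 32]
y = z − H·x̄ = [-20, -23]
S = H·P̄·Hᵀ + R = [289 382; 382 510]
K = P̄·Hᵀ·S⁻¹ = [670/733 -315/733; 96/733 -253/733]
x' = x̄ + K·y = [-1757/733, -499/733]
P' = (I − K·H)·P̄ = [3270/733 1300/733; 1300/733 602/733]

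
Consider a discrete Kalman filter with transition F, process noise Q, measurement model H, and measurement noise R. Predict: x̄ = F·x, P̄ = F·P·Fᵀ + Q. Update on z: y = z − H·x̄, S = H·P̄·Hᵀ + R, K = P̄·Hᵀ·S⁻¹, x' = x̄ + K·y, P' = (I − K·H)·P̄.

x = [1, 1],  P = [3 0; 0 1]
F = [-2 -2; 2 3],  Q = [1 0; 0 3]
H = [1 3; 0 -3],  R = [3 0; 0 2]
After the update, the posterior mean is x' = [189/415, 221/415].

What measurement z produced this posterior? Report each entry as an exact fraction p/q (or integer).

z = [3, -1]

x̄ = F·x = [-4, 5]
P̄ = F·P·Fᵀ + Q = [17 -18; -18 24]
S = H·P̄·Hᵀ + R = [128 -162; -162 218]
K = P̄·Hᵀ·S⁻¹ = [341/830 459/830; 27/415 -117/415]
x' − x̄ = [1849/415, -1854/415] = K·y
y = (KᵀK)⁻¹·Kᵀ·(x' − x̄) = [-8, 14]
z = y + H·x̄ = [-8, 14] + [11, -15] = [3, -1]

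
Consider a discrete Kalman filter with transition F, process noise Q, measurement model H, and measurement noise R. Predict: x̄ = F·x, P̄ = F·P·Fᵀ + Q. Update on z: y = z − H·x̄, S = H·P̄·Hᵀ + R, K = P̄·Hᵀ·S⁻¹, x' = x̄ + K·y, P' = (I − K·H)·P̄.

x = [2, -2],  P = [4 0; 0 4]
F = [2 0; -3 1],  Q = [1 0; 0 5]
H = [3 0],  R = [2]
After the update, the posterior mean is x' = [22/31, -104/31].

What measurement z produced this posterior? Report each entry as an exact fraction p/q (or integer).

x̄ = F·x = [4, -8]
P̄ = F·P·Fᵀ + Q = [17 -24; -24 45]
S = H·P̄·Hᵀ + R = [155]
K = P̄·Hᵀ·S⁻¹ = [51/155; -72/155]
x' − x̄ = [-102/31, 144/31] = K·y
y = (KᵀK)⁻¹·Kᵀ·(x' − x̄) = [-10]
z = y + H·x̄ = [-10] + [12] = [2]

z = [2]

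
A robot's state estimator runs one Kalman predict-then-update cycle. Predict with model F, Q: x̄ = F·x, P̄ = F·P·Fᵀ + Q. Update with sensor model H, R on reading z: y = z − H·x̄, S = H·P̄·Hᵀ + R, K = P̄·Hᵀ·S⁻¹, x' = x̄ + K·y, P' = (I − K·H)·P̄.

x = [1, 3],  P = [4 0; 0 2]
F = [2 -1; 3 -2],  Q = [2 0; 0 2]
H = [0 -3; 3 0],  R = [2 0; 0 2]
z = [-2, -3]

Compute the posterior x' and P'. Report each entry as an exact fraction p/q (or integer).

x̄ = F·x = [-1, -3]
P̄ = F·P·Fᵀ + Q = [20 28; 28 46]
y = z − H·x̄ = [-11, 0]
S = H·P̄·Hᵀ + R = [416 -252; -252 182]
K = P̄·Hᵀ·S⁻¹ = [-3/218 237/763; -141/436 3/218]
x' = x̄ + K·y = [-185/218, 243/436]
P' = (I − K·H)·P̄ = [158/763 1/109; 1/109 47/218]

x' = [-185/218, 243/436]
P' = [158/763 1/109; 1/109 47/218]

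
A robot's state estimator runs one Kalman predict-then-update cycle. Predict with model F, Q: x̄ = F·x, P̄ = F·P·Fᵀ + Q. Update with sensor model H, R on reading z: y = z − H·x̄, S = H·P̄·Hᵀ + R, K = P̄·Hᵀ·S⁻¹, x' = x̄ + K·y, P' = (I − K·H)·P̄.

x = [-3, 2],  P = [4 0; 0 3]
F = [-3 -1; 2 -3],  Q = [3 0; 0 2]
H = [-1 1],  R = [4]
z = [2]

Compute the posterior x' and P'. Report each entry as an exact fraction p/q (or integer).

x' = [-350/121, -192/121]
P' = [1833/121 1605/121; 1605/121 1845/121]

x̄ = F·x = [7, -12]
P̄ = F·P·Fᵀ + Q = [42 -15; -15 45]
y = z − H·x̄ = [21]
S = H·P̄·Hᵀ + R = [121]
K = P̄·Hᵀ·S⁻¹ = [-57/121; 60/121]
x' = x̄ + K·y = [-350/121, -192/121]
P' = (I − K·H)·P̄ = [1833/121 1605/121; 1605/121 1845/121]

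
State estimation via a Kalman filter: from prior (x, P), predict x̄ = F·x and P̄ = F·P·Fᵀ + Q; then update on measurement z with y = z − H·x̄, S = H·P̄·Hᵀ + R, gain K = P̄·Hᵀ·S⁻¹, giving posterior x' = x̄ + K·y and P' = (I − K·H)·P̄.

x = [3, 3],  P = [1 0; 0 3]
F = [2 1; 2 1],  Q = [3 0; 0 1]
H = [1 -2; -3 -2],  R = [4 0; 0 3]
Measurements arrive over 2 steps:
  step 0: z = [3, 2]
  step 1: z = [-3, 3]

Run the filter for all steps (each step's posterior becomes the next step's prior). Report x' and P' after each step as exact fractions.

step 0: x̄ = F·x = [9, 9]
step 0: P̄ = F·P·Fᵀ + Q = [10 7; 7 8]
step 0: y = z − H·x̄ = [12, 47]
step 0: S = H·P̄·Hᵀ + R = [18 30; 30 209]
step 0: K = P̄·Hᵀ·S⁻¹ = [242/1431 -112/477; -257/954 -22/159]
step 0: x' = x̄ + K·y = [-1/159, -39/53]
step 0: P' = (I − K·H)·P̄ = [494/1431 -79/477; -79/477 145/318]
step 1: x̄ = F·x = [-119/159, -119/159]
step 1: P̄ = F·P·Fᵀ + Q = [11947/2862 3361/2862; 3361/2862 6223/2862]
step 1: y = z − H·x̄ = [-596/159, -118/159]
step 1: S = H·P̄·Hᵀ + R = [34843/2862 2495/2862; 2495/2862 181333/2862]
step 1: K = P̄·Hᵀ·S⁻¹ = [368155/2205437 -522732/2205437; -555975/2205437 -266356/2205437]
step 1: x' = x̄ + K·y = [-2642673/2205437, 631095/2205437]
step 1: P' = (I − K·H)·P̄ = [760204/2205437 -356208/2205437; -356208/2205437 933846/2205437]

step 0: x' = [-1/159, -39/53], P' = [494/1431 -79/477; -79/477 145/318]
step 1: x' = [-2642673/2205437, 631095/2205437], P' = [760204/2205437 -356208/2205437; -356208/2205437 933846/2205437]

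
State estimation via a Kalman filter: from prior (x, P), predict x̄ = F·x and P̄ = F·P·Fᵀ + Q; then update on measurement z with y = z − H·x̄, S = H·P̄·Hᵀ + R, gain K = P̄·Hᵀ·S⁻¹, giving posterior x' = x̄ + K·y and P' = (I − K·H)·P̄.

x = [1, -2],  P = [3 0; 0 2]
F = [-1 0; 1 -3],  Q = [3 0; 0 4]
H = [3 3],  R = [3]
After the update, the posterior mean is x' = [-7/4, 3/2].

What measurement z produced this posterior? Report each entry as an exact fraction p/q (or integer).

x̄ = F·x = [-1, 7]
P̄ = F·P·Fᵀ + Q = [6 -3; -3 25]
S = H·P̄·Hᵀ + R = [228]
K = P̄·Hᵀ·S⁻¹ = [3/76; 11/38]
x' − x̄ = [-3/4, -11/2] = K·y
y = (KᵀK)⁻¹·Kᵀ·(x' − x̄) = [-19]
z = y + H·x̄ = [-19] + [18] = [-1]

z = [-1]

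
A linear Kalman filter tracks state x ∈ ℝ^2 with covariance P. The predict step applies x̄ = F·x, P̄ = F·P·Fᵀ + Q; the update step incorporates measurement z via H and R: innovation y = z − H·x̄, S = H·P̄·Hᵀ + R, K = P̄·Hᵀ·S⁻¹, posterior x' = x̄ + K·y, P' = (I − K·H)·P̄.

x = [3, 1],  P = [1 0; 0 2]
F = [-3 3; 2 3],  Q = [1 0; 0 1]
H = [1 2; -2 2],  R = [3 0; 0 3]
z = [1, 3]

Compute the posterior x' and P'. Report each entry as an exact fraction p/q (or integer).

x̄ = F·x = [-6, 9]
P̄ = F·P·Fᵀ + Q = [28 12; 12 23]
y = z − H·x̄ = [-11, -27]
S = H·P̄·Hᵀ + R = [171 12; 12 111]
K = P̄·Hᵀ·S⁻¹ = [684/2093 -2032/6279; 98/299 146/897]
x' = x̄ + K·y = [-6/7, 1]
P' = (I − K·H)·P̄ = [4084/6279 148/897; 148/897 367/897]

x' = [-6/7, 1]
P' = [4084/6279 148/897; 148/897 367/897]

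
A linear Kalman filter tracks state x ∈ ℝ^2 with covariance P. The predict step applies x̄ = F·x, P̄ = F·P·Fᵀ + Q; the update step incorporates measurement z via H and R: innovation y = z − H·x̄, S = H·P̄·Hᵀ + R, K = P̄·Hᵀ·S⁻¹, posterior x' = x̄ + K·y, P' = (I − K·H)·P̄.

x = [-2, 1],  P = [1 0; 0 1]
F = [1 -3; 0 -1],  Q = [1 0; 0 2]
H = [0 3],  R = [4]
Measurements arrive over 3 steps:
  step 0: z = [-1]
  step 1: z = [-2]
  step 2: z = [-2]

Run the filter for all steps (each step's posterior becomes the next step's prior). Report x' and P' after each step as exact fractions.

step 0: x̄ = F·x = [-5, -1]
step 0: P̄ = F·P·Fᵀ + Q = [11 3; 3 3]
step 0: y = z − H·x̄ = [2]
step 0: S = H·P̄·Hᵀ + R = [31]
step 0: K = P̄·Hᵀ·S⁻¹ = [9/31; 9/31]
step 0: x' = x̄ + K·y = [-137/31, -13/31]
step 0: P' = (I − K·H)·P̄ = [260/31 12/31; 12/31 12/31]
step 1: x̄ = F·x = [-98/31, 13/31]
step 1: P̄ = F·P·Fᵀ + Q = [327/31 24/31; 24/31 74/31]
step 1: y = z − H·x̄ = [-101/31]
step 1: S = H·P̄·Hᵀ + R = [790/31]
step 1: K = P̄·Hᵀ·S⁻¹ = [36/395; 111/395]
step 1: x' = x̄ + K·y = [-1366/395, -196/395]
step 1: P' = (I − K·H)·P̄ = [4083/395 48/395; 48/395 148/395]
step 2: x̄ = F·x = [-778/395, 196/395]
step 2: P̄ = F·P·Fᵀ + Q = [5522/395 396/395; 396/395 938/395]
step 2: y = z − H·x̄ = [-1378/395]
step 2: S = H·P̄·Hᵀ + R = [10022/395]
step 2: K = P̄·Hᵀ·S⁻¹ = [594/5011; 1407/5011]
step 2: x' = x̄ + K·y = [-11942/5011, -2422/5011]
step 2: P' = (I − K·H)·P̄ = [68266/5011 792/5011; 792/5011 1876/5011]

step 0: x' = [-137/31, -13/31], P' = [260/31 12/31; 12/31 12/31]
step 1: x' = [-1366/395, -196/395], P' = [4083/395 48/395; 48/395 148/395]
step 2: x' = [-11942/5011, -2422/5011], P' = [68266/5011 792/5011; 792/5011 1876/5011]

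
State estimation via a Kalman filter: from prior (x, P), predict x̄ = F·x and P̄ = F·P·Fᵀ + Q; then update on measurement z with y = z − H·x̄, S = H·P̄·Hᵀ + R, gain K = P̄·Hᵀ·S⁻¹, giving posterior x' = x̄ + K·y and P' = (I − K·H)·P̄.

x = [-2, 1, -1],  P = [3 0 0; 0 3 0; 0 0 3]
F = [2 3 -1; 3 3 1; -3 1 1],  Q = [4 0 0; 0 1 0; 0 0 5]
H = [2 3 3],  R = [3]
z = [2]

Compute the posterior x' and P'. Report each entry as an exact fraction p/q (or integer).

x' = [-104/163, -5416/1141, 6666/1141]
P' = [2766/163 1308/163 -3126/163; 1308/163 20809/1141 -26700/1141; -3126/163 -26700/1141 41333/1141]

x̄ = F·x = [0, -4, 6]
P̄ = F·P·Fᵀ + Q = [46 42 -12; 42 58 -15; -12 -15 38]
y = z − H·x̄ = [-4]
S = H·P̄·Hᵀ + R = [1141]
K = P̄·Hᵀ·S⁻¹ = [26/163; 213/1141; 45/1141]
x' = x̄ + K·y = [-104/163, -5416/1141, 6666/1141]
P' = (I − K·H)·P̄ = [2766/163 1308/163 -3126/163; 1308/163 20809/1141 -26700/1141; -3126/163 -26700/1141 41333/1141]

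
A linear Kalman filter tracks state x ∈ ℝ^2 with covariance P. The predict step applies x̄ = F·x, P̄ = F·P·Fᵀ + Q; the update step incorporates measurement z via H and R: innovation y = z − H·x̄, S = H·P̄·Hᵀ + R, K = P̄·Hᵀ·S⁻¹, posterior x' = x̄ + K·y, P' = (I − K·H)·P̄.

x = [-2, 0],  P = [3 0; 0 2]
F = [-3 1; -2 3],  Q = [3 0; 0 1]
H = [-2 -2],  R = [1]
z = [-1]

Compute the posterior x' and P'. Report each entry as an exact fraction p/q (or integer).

x' = [542/445, -62/89]
P' = [1696/445 -328/89; -328/89 339/89]

x̄ = F·x = [6, 4]
P̄ = F·P·Fᵀ + Q = [32 24; 24 31]
y = z − H·x̄ = [19]
S = H·P̄·Hᵀ + R = [445]
K = P̄·Hᵀ·S⁻¹ = [-112/445; -22/89]
x' = x̄ + K·y = [542/445, -62/89]
P' = (I − K·H)·P̄ = [1696/445 -328/89; -328/89 339/89]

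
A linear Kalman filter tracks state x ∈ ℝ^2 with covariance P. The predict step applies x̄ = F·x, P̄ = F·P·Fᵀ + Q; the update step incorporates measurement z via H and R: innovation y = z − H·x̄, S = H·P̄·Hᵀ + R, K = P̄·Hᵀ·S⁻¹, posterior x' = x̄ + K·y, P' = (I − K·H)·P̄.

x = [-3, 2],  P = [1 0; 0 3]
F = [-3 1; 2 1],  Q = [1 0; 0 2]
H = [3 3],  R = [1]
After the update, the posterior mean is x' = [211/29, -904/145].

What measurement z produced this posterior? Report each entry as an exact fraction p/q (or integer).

x̄ = F·x = [11, -4]
P̄ = F·P·Fᵀ + Q = [13 -3; -3 9]
S = H·P̄·Hᵀ + R = [145]
K = P̄·Hᵀ·S⁻¹ = [6/29; 18/145]
x' − x̄ = [-108/29, -324/145] = K·y
y = (KᵀK)⁻¹·Kᵀ·(x' − x̄) = [-18]
z = y + H·x̄ = [-18] + [21] = [3]

z = [3]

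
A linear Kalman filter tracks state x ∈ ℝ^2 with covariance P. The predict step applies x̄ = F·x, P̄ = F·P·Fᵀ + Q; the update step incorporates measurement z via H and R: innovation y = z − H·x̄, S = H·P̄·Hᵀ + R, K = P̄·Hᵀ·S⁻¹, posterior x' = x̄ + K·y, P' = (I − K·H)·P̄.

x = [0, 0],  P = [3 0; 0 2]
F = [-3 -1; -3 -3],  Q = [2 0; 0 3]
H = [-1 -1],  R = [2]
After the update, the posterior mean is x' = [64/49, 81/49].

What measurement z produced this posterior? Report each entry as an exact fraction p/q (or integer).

z = [-3]

x̄ = F·x = [0, 0]
P̄ = F·P·Fᵀ + Q = [31 33; 33 48]
S = H·P̄·Hᵀ + R = [147]
K = P̄·Hᵀ·S⁻¹ = [-64/147; -27/49]
x' − x̄ = [64/49, 81/49] = K·y
y = (KᵀK)⁻¹·Kᵀ·(x' − x̄) = [-3]
z = y + H·x̄ = [-3] + [0] = [-3]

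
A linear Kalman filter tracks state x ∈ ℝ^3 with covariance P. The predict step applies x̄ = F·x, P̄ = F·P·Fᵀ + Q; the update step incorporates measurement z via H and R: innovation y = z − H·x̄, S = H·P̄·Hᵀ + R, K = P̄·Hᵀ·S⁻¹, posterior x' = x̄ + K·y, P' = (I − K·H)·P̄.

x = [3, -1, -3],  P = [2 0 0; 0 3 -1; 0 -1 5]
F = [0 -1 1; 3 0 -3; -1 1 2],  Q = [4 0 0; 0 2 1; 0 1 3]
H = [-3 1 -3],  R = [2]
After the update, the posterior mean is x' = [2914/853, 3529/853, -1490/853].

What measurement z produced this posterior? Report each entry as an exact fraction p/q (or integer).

x̄ = F·x = [-2, 18, -10]
P̄ = F·P·Fᵀ + Q = [14 -18 8; -18 65 -32; 8 -32 24]
S = H·P̄·Hᵀ + R = [853]
K = P̄·Hᵀ·S⁻¹ = [-84/853; 215/853; -128/853]
x' − x̄ = [4620/853, -11825/853, 7040/853] = K·y
y = (KᵀK)⁻¹·Kᵀ·(x' − x̄) = [-55]
z = y + H·x̄ = [-55] + [54] = [-1]

z = [-1]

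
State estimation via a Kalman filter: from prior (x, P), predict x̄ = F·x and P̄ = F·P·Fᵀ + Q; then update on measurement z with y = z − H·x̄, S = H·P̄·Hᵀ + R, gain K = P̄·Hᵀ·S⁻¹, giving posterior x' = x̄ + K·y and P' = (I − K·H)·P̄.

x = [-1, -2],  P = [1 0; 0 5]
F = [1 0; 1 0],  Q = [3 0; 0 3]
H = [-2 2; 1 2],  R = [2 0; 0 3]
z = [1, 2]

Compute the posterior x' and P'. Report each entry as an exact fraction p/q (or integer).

x̄ = F·x = [-1, -1]
P̄ = F·P·Fᵀ + Q = [4 1; 1 4]
y = z − H·x̄ = [1, 5]
S = H·P̄·Hᵀ + R = [26 6; 6 27]
K = P̄·Hᵀ·S⁻¹ = [-11/37 32/111; 6/37 11/37]
x' = x̄ + K·y = [16/111, 24/37]
P' = (I − K·H)·P̄ = [18/37 7/37; 7/37 13/37]

x' = [16/111, 24/37]
P' = [18/37 7/37; 7/37 13/37]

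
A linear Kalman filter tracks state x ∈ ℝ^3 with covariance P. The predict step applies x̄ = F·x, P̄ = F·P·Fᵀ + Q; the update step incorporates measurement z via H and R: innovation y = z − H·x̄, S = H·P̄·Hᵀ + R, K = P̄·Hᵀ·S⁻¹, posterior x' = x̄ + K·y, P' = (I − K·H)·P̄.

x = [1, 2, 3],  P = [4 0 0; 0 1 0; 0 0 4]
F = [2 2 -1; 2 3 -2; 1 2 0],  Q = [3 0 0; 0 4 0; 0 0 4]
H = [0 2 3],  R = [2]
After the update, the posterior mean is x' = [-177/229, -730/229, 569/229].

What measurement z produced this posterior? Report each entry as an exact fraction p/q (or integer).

z = [1]

x̄ = F·x = [3, 2, 5]
P̄ = F·P·Fᵀ + Q = [27 30 12; 30 45 14; 12 14 12]
S = H·P̄·Hᵀ + R = [458]
K = P̄·Hᵀ·S⁻¹ = [48/229; 66/229; 32/229]
x' − x̄ = [-864/229, -1188/229, -576/229] = K·y
y = (KᵀK)⁻¹·Kᵀ·(x' − x̄) = [-18]
z = y + H·x̄ = [-18] + [19] = [1]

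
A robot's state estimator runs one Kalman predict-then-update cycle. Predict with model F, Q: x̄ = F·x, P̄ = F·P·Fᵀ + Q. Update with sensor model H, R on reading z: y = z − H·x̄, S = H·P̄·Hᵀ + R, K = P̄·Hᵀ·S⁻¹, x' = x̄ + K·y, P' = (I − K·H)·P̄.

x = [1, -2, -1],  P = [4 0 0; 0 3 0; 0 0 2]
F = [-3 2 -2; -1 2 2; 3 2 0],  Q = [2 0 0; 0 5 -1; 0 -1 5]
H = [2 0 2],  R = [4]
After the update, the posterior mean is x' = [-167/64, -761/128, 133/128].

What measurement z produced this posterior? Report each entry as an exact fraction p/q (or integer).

x̄ = F·x = [-5, -7, -1]
P̄ = F·P·Fᵀ + Q = [58 16 -24; 16 29 -1; -24 -1 53]
S = H·P̄·Hᵀ + R = [256]
K = P̄·Hᵀ·S⁻¹ = [17/64; 15/128; 29/128]
x' − x̄ = [153/64, 135/128, 261/128] = K·y
y = (KᵀK)⁻¹·Kᵀ·(x' − x̄) = [9]
z = y + H·x̄ = [9] + [-12] = [-3]

z = [-3]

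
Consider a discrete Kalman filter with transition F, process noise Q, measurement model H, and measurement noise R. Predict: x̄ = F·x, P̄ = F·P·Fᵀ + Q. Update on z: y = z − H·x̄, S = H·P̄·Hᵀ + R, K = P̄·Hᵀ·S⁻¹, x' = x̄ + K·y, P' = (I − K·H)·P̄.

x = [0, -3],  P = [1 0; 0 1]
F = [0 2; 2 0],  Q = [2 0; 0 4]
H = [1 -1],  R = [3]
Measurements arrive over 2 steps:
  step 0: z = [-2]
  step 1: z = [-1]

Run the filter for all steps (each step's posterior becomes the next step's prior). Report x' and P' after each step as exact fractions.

step 0: x̄ = F·x = [-6, 0]
step 0: P̄ = F·P·Fᵀ + Q = [6 0; 0 8]
step 0: y = z − H·x̄ = [4]
step 0: S = H·P̄·Hᵀ + R = [17]
step 0: K = P̄·Hᵀ·S⁻¹ = [6/17; -8/17]
step 0: x' = x̄ + K·y = [-78/17, -32/17]
step 0: P' = (I − K·H)·P̄ = [66/17 48/17; 48/17 72/17]
step 1: x̄ = F·x = [-64/17, -156/17]
step 1: P̄ = F·P·Fᵀ + Q = [322/17 192/17; 192/17 332/17]
step 1: y = z − H·x̄ = [-109/17]
step 1: S = H·P̄·Hᵀ + R = [321/17]
step 1: K = P̄·Hᵀ·S⁻¹ = [130/321; -140/321]
step 1: x' = x̄ + K·y = [-2042/321, -2048/321]
step 1: P' = (I − K·H)·P̄ = [5086/321 4696/321; 4696/321 5116/321]

step 0: x' = [-78/17, -32/17], P' = [66/17 48/17; 48/17 72/17]
step 1: x' = [-2042/321, -2048/321], P' = [5086/321 4696/321; 4696/321 5116/321]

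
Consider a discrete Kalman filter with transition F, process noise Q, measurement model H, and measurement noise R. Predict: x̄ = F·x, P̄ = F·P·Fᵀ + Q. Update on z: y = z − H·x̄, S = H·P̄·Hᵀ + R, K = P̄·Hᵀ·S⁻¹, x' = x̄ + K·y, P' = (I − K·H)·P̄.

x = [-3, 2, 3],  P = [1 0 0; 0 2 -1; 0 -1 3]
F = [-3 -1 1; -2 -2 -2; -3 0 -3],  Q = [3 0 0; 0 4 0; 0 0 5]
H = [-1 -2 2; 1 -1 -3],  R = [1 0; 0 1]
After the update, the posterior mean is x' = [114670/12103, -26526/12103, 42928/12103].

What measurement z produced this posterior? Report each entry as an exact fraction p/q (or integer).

z = [2, 1]

x̄ = F·x = [10, -4, 0]
P̄ = F·P·Fᵀ + Q = [19 4 -3; 4 20 18; -3 18 41]
S = H·P̄·Hᵀ + R = [148 -172; -172 527]
K = P̄·Hᵀ·S⁻¹ = [-13263/48412 -531/12103; -4064/12103 -2934/12103; 1055/48412 -3221/12103]
x' − x̄ = [-6360/12103, 21886/12103, 42928/12103] = K·y
y = (KᵀK)⁻¹·Kᵀ·(x' − x̄) = [4, -13]
z = y + H·x̄ = [4, -13] + [-2, 14] = [2, 1]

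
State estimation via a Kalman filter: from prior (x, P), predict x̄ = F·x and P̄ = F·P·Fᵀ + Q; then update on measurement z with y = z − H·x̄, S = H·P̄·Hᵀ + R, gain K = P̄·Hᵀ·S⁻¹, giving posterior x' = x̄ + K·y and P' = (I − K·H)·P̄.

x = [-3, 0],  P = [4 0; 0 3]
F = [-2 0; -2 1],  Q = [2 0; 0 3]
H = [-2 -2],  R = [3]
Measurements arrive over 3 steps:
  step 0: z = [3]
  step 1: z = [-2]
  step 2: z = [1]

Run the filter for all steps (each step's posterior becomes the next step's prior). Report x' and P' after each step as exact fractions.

step 0: x' = [-30/97, -102/97], P' = [614/291 -512/291; -512/291 626/291]
step 1: x' = [61364/64877, 2802/64877], P' = [93330/64877 -73776/64877; -73776/64877 102225/64877]
step 2: x' = [-6090396/10235023, 342238/10235023], P' = [14721894/10235023 -11650056/10235023; -11650056/10235023 16108512/10235023]

step 0: x̄ = F·x = [6, 6]
step 0: P̄ = F·P·Fᵀ + Q = [18 16; 16 22]
step 0: y = z − H·x̄ = [27]
step 0: S = H·P̄·Hᵀ + R = [291]
step 0: K = P̄·Hᵀ·S⁻¹ = [-68/291; -76/291]
step 0: x' = x̄ + K·y = [-30/97, -102/97]
step 0: P' = (I − K·H)·P̄ = [614/291 -512/291; -512/291 626/291]
step 1: x̄ = F·x = [60/97, -42/97]
step 1: P̄ = F·P·Fᵀ + Q = [3038/291 1160/97; 1160/97 2001/97]
step 1: y = z − H·x̄ = [-158/97]
step 1: S = H·P̄·Hᵀ + R = [64877/291]
step 1: K = P̄·Hᵀ·S⁻¹ = [-13036/64877; -18966/64877]
step 1: x' = x̄ + K·y = [61364/64877, 2802/64877]
step 1: P' = (I − K·H)·P̄ = [93330/64877 -73776/64877; -73776/64877 102225/64877]
step 2: x̄ = F·x = [-122728/64877, -119926/64877]
step 2: P̄ = F·P·Fᵀ + Q = [503074/64877 520872/64877; 520872/64877 965280/64877]
step 2: y = z − H·x̄ = [-420431/64877]
step 2: S = H·P̄·Hᵀ + R = [10235023/64877]
step 2: K = P̄·Hᵀ·S⁻¹ = [-2047892/10235023; -2972304/10235023]
step 2: x' = x̄ + K·y = [-6090396/10235023, 342238/10235023]
step 2: P' = (I − K·H)·P̄ = [14721894/10235023 -11650056/10235023; -11650056/10235023 16108512/10235023]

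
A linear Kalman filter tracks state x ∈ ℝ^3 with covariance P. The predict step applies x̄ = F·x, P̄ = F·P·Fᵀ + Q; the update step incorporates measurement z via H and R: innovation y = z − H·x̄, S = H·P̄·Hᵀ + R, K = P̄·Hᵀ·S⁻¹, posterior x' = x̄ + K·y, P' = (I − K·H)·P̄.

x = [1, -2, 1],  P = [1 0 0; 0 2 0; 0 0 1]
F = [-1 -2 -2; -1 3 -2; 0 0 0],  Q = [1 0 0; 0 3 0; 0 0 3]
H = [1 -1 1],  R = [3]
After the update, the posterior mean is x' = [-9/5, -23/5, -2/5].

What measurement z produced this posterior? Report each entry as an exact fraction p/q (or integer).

z = [2]

x̄ = F·x = [1, -9, 0]
P̄ = F·P·Fᵀ + Q = [14 -7 0; -7 26 0; 0 0 3]
S = H·P̄·Hᵀ + R = [60]
K = P̄·Hᵀ·S⁻¹ = [7/20; -11/20; 1/20]
x' − x̄ = [-14/5, 22/5, -2/5] = K·y
y = (KᵀK)⁻¹·Kᵀ·(x' − x̄) = [-8]
z = y + H·x̄ = [-8] + [10] = [2]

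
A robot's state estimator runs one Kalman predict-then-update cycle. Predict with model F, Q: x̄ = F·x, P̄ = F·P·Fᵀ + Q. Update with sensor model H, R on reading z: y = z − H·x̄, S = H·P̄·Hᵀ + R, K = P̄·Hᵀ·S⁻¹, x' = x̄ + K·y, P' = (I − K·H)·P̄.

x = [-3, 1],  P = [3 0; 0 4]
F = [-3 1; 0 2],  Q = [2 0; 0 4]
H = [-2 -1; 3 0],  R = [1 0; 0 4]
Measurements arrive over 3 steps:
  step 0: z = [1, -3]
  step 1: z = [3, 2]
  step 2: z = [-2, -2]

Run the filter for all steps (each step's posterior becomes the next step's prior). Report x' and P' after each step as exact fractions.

step 0: x' = [-137/173, 3334/6401], P' = [68/173 -128/173; -128/173 14980/6401]
step 1: x' = [420672/1327009, -13019980/3981027], P' = [399916/1327009 -655792/1327009; -655792/1327009 6683948/3981027]
step 2: x' = [52004366/1840159261, 2188659320/1840159261], P' = [554451676/1840159261 -909567088/1840159261; -909567088/1840159261 3085042900/1840159261]

step 0: x̄ = F·x = [10, 2]
step 0: P̄ = F·P·Fᵀ + Q = [33 8; 8 20]
step 0: y = z − H·x̄ = [23, -33]
step 0: S = H·P̄·Hᵀ + R = [185 -222; -222 301]
step 0: K = P̄·Hᵀ·S⁻¹ = [-8/173 51/173; -5508/6401 -96/173]
step 0: x' = x̄ + K·y = [-137/173, 3334/6401]
step 0: P' = (I − K·H)·P̄ = [68/173 -128/173; -128/173 14980/6401]
step 1: x̄ = F·x = [18541/6401, 6668/6401]
step 1: P̄ = F·P·Fᵀ + Q = [78842/6401 58376/6401; 58376/6401 85524/6401]
step 1: y = z − H·x̄ = [62953/6401, -42821/6401]
step 1: S = H·P̄·Hᵀ + R = [640797/6401 -648180/6401; -648180/6401 735182/6401]
step 1: K = P̄·Hᵀ·S⁻¹ = [-144040/1327009 299937/1327009; -2749196/3981027 -491844/1327009]
step 1: x' = x̄ + K·y = [420672/1327009, -13019980/3981027]
step 1: P' = (I − K·H)·P̄ = [399916/1327009 -655792/1327009; -655792/1327009 6683948/3981027]
step 2: x̄ = F·x = [-16806028/3981027, -26039960/3981027]
step 2: P̄ = F·P·Fᵀ + Q = [37247990/3981027 25172152/3981027; 25172152/3981027 42659900/3981027]
step 2: y = z − H·x̄ = [-67614070/3981027, 14152010/1327009]
step 2: S = H·P̄·Hᵀ + R = [296321495/3981027 -99668132/1327009; -99668132/1327009 117052006/1327009]
step 2: K = P̄·Hᵀ·S⁻¹ = [-199336264/1840159261 415838757/1840159261; -1265908724/1840159261 -682175316/1840159261]
step 2: x' = x̄ + K·y = [52004366/1840159261, 2188659320/1840159261]
step 2: P' = (I − K·H)·P̄ = [554451676/1840159261 -909567088/1840159261; -909567088/1840159261 3085042900/1840159261]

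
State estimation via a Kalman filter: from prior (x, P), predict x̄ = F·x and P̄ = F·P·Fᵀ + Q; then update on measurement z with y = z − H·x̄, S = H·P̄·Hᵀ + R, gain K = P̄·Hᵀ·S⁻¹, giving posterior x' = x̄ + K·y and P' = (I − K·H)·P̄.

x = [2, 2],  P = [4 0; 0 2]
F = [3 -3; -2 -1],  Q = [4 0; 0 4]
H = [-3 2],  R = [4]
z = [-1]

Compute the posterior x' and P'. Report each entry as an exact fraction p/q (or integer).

x' = [-231/83, -1951/415]
P' = [404/83 564/83; 564/83 4328/415]

x̄ = F·x = [0, -6]
P̄ = F·P·Fᵀ + Q = [58 -18; -18 22]
y = z − H·x̄ = [11]
S = H·P̄·Hᵀ + R = [830]
K = P̄·Hᵀ·S⁻¹ = [-21/83; 49/415]
x' = x̄ + K·y = [-231/83, -1951/415]
P' = (I − K·H)·P̄ = [404/83 564/83; 564/83 4328/415]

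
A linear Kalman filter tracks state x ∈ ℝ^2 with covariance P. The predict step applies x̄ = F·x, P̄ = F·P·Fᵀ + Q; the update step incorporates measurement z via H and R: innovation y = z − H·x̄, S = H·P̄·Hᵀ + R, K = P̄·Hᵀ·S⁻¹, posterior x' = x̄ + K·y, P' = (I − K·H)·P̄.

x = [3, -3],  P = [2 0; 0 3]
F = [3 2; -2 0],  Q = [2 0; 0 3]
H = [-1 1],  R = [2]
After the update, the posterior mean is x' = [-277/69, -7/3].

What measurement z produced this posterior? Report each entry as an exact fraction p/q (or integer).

z = [2]

x̄ = F·x = [3, -6]
P̄ = F·P·Fᵀ + Q = [32 -12; -12 11]
S = H·P̄·Hᵀ + R = [69]
K = P̄·Hᵀ·S⁻¹ = [-44/69; 1/3]
x' − x̄ = [-484/69, 11/3] = K·y
y = (KᵀK)⁻¹·Kᵀ·(x' − x̄) = [11]
z = y + H·x̄ = [11] + [-9] = [2]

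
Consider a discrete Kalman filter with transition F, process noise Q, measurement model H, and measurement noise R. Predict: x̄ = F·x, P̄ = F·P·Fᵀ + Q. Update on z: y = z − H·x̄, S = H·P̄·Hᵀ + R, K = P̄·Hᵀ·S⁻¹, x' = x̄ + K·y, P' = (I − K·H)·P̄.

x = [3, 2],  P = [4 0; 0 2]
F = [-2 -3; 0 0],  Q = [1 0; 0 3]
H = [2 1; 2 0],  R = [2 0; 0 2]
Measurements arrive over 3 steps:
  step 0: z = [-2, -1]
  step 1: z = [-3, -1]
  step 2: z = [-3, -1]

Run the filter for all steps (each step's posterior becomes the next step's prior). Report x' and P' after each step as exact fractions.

step 0: x' = [-25/33, -16/55], P' = [35/99 -14/33; -14/33 94/55]
step 1: x' = [-63269/90521, -87015/90521], P' = [31445/90521 -37734/90521; -37734/90521 153906/90521]
step 2: x' = [-3565734/5511221, -5641317/5511221], P' = [5743235/16533663 -2297294/5511221; -2297294/5511221 9370218/5511221]

step 0: x̄ = F·x = [-12, 0]
step 0: P̄ = F·P·Fᵀ + Q = [35 0; 0 3]
step 0: y = z − H·x̄ = [22, 23]
step 0: S = H·P̄·Hᵀ + R = [145 140; 140 142]
step 0: K = P̄·Hᵀ·S⁻¹ = [14/99 35/99; 71/165 -14/33]
step 0: x' = x̄ + K·y = [-25/33, -16/55]
step 0: P' = (I − K·H)·P̄ = [35/99 -14/33; -14/33 94/55]
step 1: x̄ = F·x = [394/165, 0]
step 1: P̄ = F·P·Fᵀ + Q = [6289/495 0; 0 3]
step 1: y = z − H·x̄ = [-1283/165, -953/165]
step 1: S = H·P̄·Hᵀ + R = [27631/495 25156/495; 25156/495 26146/495]
step 1: K = P̄·Hᵀ·S⁻¹ = [12578/90521 31445/90521; 39219/90521 -37734/90521]
step 1: x' = x̄ + K·y = [-63269/90521, -87015/90521]
step 1: P' = (I − K·H)·P̄ = [31445/90521 -37734/90521; -37734/90521 153906/90521]
step 2: x̄ = F·x = [387583/90521, 0]
step 2: P̄ = F·P·Fᵀ + Q = [1148647/90521 0; 0 3]
step 2: y = z − H·x̄ = [-1046729/90521, -865687/90521]
step 2: S = H·P̄·Hᵀ + R = [5047193/90521 4594588/90521; 4594588/90521 4775630/90521]
step 2: K = P̄·Hᵀ·S⁻¹ = [2297294/16533663 5743235/16533663; 2387815/5511221 -2297294/5511221]
step 2: x' = x̄ + K·y = [-3565734/5511221, -5641317/5511221]
step 2: P' = (I − K·H)·P̄ = [5743235/16533663 -2297294/5511221; -2297294/5511221 9370218/5511221]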